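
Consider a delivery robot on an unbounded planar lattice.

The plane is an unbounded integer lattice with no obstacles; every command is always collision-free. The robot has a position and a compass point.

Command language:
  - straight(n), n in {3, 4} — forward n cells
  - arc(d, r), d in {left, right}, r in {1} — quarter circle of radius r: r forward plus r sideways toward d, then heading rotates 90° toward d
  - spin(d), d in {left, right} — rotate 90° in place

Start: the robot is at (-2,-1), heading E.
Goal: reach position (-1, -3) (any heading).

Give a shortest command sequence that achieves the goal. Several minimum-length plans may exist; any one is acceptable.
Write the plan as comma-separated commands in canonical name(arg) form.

arc(left, 1), spin(right), spin(right), straight(3)

initial: at (-2,-1), heading E
t=1 arc(left, 1) ⇒ at (-1,0), heading N
t=2 spin(right) ⇒ at (-1,0), heading E
t=3 spin(right) ⇒ at (-1,0), heading S
t=4 straight(3) ⇒ at (-1,-3), heading S
minimal: 4 command(s), checked below 4.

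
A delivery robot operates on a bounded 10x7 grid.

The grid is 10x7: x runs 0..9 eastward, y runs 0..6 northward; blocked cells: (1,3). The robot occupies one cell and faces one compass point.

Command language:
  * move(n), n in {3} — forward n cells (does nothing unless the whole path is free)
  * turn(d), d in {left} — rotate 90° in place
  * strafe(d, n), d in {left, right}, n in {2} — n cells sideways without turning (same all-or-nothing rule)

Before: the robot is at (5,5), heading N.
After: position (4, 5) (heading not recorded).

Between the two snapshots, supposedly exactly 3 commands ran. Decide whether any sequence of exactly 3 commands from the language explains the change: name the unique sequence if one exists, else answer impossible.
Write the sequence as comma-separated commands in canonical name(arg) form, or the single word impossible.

strafe(right, 2), turn(left), move(3)

key: order matters: swapping strafe(right, 2) and move(3) lands elsewhere
begin: at (5,5), heading N
t=1 strafe(right, 2) ⇒ at (7,5), heading N
t=2 turn(left) ⇒ at (7,5), heading W
t=3 move(3) ⇒ at (4,5), heading W
no rival 3-sequence matches.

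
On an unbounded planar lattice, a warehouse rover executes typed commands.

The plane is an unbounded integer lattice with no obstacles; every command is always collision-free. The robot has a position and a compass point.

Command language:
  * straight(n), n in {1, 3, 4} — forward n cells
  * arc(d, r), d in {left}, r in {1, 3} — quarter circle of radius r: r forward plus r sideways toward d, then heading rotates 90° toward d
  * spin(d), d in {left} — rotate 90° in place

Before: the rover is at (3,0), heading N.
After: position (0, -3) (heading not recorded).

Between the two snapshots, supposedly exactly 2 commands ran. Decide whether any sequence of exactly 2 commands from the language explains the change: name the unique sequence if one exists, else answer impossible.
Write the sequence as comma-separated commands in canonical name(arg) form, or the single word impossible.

spin(left), arc(left, 3)

key: order matters: swapping spin(left) and arc(left, 3) lands elsewhere
start: at (3,0), heading N
1. spin(left) → at (3,0), heading W
2. arc(left, 3) → at (0,-3), heading S
no other 2-command option fits: unique.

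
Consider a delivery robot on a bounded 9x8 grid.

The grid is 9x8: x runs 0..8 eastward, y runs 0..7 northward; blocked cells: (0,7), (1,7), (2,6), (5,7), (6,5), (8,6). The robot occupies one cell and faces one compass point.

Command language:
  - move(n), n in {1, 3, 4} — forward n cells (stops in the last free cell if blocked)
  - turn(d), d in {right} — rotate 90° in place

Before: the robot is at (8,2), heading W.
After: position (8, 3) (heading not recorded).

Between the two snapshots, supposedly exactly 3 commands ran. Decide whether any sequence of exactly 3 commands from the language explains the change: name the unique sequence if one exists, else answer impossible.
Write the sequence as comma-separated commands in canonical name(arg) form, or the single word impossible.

start: at (8,2), heading W
step 1 (turn(right)): at (8,2), heading N
step 2 (move(1)): at (8,3), heading N
step 3 (turn(right)): at (8,3), heading E
all 64 alternatives checked — unique.

turn(right), move(1), turn(right)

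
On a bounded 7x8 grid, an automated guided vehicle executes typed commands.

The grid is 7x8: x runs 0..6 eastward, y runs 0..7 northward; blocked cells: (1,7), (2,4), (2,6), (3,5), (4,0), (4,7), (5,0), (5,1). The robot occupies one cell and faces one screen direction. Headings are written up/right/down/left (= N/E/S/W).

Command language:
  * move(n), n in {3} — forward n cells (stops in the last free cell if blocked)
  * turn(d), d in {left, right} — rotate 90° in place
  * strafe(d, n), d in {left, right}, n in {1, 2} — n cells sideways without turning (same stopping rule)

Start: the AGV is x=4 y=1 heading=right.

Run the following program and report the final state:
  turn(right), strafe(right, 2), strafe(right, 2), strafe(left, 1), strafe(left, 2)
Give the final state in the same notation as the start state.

x=3 y=1 heading=down

from: x=4 y=1 heading=right
t=1 turn(right) ⇒ x=4 y=1 heading=down
t=2 strafe(right, 2) ⇒ x=2 y=1 heading=down
t=3 strafe(right, 2) ⇒ x=0 y=1 heading=down
t=4 strafe(left, 1) ⇒ x=1 y=1 heading=down
t=5 strafe(left, 2) ⇒ x=3 y=1 heading=down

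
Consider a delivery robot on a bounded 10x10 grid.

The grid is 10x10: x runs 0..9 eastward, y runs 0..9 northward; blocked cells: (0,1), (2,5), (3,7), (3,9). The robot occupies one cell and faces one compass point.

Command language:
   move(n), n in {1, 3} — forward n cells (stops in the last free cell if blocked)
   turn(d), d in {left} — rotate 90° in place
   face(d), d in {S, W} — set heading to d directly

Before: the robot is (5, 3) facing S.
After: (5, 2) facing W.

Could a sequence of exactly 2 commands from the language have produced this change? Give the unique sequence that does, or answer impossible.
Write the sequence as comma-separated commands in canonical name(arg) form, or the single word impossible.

move(1), face(W)

key: order matters: swapping move(1) and face(W) lands elsewhere
t0: (5, 3) facing S
t=1 move(1) ⇒ (5, 2) facing S
t=2 face(W) ⇒ (5, 2) facing W
no other 2-command option fits: unique.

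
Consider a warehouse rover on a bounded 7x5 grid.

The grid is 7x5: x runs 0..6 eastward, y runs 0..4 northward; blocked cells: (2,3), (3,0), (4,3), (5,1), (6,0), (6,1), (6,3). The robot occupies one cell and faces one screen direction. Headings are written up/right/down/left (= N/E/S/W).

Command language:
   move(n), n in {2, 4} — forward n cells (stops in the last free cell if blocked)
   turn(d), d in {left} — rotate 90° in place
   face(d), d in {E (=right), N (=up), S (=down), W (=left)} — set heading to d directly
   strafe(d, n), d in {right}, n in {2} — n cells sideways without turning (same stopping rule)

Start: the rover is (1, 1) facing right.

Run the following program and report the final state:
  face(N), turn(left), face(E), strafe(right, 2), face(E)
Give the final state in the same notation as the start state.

from: (1, 1) facing right
t=1 face(N) ⇒ (1, 1) facing up
t=2 turn(left) ⇒ (1, 1) facing left
t=3 face(E) ⇒ (1, 1) facing right
t=4 strafe(right, 2) ⇒ (1, 0) facing right
t=5 face(E) ⇒ (1, 0) facing right

(1, 0) facing right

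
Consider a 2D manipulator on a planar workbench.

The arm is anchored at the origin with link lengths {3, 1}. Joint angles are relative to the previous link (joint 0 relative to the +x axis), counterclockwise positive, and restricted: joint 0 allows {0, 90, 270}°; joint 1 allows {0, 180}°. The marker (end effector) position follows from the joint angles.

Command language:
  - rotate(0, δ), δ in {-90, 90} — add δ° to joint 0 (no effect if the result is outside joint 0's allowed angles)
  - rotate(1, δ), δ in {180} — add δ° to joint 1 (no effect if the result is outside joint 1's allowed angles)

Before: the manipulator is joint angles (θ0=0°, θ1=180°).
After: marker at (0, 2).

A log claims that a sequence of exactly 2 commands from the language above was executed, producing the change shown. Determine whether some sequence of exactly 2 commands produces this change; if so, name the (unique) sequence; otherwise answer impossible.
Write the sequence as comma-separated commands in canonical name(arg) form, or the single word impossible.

rotate(0, 90), rotate(0, 90)

from: joint angles (θ0=0°, θ1=180°)
t=1 rotate(0, 90) ⇒ joint angles (θ0=90°, θ1=180°)
t=2 rotate(0, 90) ⇒ joint angles (θ0=90°, θ1=180°)
no rival 2-sequence matches.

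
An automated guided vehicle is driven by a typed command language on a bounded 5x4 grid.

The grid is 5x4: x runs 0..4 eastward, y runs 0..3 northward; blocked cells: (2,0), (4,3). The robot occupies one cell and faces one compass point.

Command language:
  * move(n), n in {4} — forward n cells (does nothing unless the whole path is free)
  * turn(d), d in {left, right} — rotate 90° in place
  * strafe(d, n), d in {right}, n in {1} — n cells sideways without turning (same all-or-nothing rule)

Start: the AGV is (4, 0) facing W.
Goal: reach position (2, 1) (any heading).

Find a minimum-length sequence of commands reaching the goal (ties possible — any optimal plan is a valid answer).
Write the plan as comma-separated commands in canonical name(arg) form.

t0: (4, 0) facing W
step 1 (strafe(right, 1)): (4, 1) facing W
step 2 (turn(left)): (4, 1) facing S
step 3 (strafe(right, 1)): (3, 1) facing S
step 4 (strafe(right, 1)): (2, 1) facing S
minimal: 4 command(s), checked below 4.

strafe(right, 1), turn(left), strafe(right, 1), strafe(right, 1)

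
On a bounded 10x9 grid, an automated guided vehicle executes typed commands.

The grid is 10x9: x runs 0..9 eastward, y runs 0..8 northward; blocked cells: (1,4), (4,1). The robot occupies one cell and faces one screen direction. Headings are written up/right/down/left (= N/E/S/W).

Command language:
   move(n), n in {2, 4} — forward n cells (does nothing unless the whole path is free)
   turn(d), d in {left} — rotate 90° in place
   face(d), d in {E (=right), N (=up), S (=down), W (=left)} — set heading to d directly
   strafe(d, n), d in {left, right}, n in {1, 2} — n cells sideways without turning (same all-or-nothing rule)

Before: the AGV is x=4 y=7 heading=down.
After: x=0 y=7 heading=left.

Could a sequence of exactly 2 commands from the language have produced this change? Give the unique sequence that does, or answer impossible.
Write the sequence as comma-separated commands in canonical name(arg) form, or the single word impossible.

key: order matters: swapping face(W) and move(4) lands elsewhere
from: x=4 y=7 heading=down
[1] after face(W): x=4 y=7 heading=left
[2] after move(4): x=0 y=7 heading=left
all 121 alternatives checked — unique.

face(W), move(4)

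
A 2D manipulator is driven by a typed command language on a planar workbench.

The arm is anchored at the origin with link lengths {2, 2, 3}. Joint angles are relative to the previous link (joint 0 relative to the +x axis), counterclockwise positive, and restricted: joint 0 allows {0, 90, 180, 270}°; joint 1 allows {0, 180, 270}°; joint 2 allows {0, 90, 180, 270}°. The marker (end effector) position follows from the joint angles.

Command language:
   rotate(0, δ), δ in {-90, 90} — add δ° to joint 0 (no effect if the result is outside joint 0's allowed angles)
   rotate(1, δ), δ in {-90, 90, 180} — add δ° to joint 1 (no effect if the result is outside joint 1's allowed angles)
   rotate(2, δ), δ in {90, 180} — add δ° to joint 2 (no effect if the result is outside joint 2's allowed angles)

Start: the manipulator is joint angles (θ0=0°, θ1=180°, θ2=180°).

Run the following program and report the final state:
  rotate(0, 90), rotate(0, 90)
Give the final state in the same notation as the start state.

joint angles (θ0=180°, θ1=180°, θ2=180°)

t0: joint angles (θ0=0°, θ1=180°, θ2=180°)
[1] after rotate(0, 90): joint angles (θ0=90°, θ1=180°, θ2=180°)
[2] after rotate(0, 90): joint angles (θ0=180°, θ1=180°, θ2=180°)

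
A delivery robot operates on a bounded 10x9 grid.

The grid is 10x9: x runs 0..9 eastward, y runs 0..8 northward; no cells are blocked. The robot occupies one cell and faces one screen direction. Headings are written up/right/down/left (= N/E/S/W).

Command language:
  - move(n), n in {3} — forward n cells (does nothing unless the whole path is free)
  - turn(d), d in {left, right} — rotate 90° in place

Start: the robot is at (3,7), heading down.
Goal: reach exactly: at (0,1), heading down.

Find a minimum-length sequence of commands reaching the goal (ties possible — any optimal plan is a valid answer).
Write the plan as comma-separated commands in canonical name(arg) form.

turn(right), move(3), turn(left), move(3), move(3)

t0: at (3,7), heading down
[1] after turn(right): at (3,7), heading left
[2] after move(3): at (0,7), heading left
[3] after turn(left): at (0,7), heading down
[4] after move(3): at (0,4), heading down
[5] after move(3): at (0,1), heading down
shorter routes all fall short; 5 is best.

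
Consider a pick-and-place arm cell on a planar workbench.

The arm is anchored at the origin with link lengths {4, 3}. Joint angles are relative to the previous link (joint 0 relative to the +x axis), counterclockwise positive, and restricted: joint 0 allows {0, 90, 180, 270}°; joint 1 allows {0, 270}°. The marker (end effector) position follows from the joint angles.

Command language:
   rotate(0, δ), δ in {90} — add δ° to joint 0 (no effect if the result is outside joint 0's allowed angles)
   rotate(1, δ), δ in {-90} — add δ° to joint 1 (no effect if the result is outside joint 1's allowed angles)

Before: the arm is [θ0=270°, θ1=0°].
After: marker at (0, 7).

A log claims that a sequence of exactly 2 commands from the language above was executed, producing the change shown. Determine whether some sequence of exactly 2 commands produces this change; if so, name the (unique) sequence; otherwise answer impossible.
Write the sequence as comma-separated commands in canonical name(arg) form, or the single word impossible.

from: [θ0=270°, θ1=0°]
step 1 (rotate(0, 90)): [θ0=0°, θ1=0°]
step 2 (rotate(0, 90)): [θ0=90°, θ1=0°]
no other 2-command option fits: unique.

rotate(0, 90), rotate(0, 90)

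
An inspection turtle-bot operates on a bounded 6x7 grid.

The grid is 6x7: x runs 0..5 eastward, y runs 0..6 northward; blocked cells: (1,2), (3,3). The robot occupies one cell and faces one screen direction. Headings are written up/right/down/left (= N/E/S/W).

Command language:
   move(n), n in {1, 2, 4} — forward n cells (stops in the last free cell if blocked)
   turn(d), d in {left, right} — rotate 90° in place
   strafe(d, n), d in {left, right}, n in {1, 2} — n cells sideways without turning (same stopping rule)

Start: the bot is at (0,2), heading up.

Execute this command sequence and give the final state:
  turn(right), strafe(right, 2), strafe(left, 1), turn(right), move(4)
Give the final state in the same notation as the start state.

start: at (0,2), heading up
t=1 turn(right) ⇒ at (0,2), heading right
t=2 strafe(right, 2) ⇒ at (0,0), heading right
t=3 strafe(left, 1) ⇒ at (0,1), heading right
t=4 turn(right) ⇒ at (0,1), heading down
t=5 move(4) ⇒ at (0,0), heading down

at (0,0), heading down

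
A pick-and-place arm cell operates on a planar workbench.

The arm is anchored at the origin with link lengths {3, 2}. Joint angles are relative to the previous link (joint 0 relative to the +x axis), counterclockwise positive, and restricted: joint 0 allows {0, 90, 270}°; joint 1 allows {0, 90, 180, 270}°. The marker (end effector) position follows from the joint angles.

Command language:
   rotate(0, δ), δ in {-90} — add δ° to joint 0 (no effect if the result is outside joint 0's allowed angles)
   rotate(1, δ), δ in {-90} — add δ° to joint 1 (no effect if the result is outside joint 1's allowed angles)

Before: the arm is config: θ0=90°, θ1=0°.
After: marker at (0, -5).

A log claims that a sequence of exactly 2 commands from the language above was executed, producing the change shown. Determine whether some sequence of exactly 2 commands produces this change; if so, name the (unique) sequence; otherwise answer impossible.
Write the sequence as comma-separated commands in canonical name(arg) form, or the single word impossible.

from: config: θ0=90°, θ1=0°
t=1 rotate(0, -90) ⇒ config: θ0=0°, θ1=0°
t=2 rotate(0, -90) ⇒ config: θ0=270°, θ1=0°
uniquely the one of 4 2-step routes that fits.

rotate(0, -90), rotate(0, -90)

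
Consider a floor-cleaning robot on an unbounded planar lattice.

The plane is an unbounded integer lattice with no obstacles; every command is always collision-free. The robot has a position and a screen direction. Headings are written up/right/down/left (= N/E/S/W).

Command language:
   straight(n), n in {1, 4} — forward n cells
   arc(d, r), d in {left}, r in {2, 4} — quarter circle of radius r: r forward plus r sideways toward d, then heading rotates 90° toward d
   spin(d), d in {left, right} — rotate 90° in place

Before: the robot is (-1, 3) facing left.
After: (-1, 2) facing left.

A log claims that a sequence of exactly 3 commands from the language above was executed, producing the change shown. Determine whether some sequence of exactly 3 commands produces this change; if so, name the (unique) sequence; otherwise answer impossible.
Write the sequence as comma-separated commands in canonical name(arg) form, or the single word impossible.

key: order matters: swapping spin(left) and spin(right) lands elsewhere
begin: (-1, 3) facing left
[1] after spin(left): (-1, 3) facing down
[2] after straight(1): (-1, 2) facing down
[3] after spin(right): (-1, 2) facing left
uniquely the one of 216 3-step routes that fits.

spin(left), straight(1), spin(right)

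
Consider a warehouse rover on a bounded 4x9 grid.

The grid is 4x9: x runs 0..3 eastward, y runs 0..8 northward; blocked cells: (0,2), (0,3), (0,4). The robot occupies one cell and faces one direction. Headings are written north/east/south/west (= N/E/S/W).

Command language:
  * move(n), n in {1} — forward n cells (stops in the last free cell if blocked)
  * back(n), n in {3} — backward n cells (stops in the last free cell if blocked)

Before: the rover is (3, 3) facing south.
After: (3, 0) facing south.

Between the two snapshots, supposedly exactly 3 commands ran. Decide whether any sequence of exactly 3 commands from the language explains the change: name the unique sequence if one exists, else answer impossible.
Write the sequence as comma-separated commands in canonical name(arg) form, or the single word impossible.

move(1), move(1), move(1)

key: still facing S at the end — nothing in the sequence rotates
initial: (3, 3) facing south
step 1 (move(1)): (3, 2) facing south
step 2 (move(1)): (3, 1) facing south
step 3 (move(1)): (3, 0) facing south
uniquely the one of 8 3-step routes that fits.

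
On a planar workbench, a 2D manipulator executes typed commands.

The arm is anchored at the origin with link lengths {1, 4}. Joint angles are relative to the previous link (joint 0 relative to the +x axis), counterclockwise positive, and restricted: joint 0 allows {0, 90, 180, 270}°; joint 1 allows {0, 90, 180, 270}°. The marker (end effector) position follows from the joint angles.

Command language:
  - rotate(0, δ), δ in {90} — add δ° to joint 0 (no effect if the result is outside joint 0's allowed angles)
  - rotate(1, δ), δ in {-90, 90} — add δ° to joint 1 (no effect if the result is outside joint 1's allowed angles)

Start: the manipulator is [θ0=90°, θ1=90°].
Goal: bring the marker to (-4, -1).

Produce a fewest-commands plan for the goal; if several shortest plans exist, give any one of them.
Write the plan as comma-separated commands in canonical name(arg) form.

begin: [θ0=90°, θ1=90°]
1. rotate(0, 90) → [θ0=180°, θ1=90°]
2. rotate(0, 90) → [θ0=270°, θ1=90°]
3. rotate(1, 90) → [θ0=270°, θ1=180°]
4. rotate(1, 90) → [θ0=270°, θ1=270°]
shorter routes all fall short; 4 is best.

rotate(0, 90), rotate(0, 90), rotate(1, 90), rotate(1, 90)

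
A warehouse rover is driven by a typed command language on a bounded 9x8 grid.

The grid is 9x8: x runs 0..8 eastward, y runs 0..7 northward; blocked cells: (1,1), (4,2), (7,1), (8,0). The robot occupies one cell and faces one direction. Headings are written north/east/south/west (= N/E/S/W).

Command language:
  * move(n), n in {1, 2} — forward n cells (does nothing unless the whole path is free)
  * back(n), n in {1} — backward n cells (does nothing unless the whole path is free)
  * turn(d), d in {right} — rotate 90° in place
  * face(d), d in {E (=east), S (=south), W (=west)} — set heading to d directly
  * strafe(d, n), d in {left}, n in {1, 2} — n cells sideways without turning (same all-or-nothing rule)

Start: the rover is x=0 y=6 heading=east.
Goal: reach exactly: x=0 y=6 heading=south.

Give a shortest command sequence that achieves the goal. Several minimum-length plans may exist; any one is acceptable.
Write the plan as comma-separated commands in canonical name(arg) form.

turn(right)

from: x=0 y=6 heading=east
t=1 turn(right) ⇒ x=0 y=6 heading=south
minimal: 1 command(s), checked below 1.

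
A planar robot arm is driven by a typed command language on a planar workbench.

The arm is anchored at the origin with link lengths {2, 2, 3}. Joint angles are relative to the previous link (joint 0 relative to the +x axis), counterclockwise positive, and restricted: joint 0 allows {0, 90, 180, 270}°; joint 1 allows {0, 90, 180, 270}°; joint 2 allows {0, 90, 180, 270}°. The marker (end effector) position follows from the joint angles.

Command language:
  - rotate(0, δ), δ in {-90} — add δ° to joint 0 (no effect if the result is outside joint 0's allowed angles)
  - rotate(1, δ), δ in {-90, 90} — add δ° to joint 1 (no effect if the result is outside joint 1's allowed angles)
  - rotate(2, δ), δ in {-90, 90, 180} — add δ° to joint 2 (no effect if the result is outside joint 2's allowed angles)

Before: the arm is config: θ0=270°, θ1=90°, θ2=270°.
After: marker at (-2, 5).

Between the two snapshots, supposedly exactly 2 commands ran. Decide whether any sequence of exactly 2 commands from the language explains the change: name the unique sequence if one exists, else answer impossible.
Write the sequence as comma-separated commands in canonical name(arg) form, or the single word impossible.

rotate(0, -90), rotate(0, -90)

initial: config: θ0=270°, θ1=90°, θ2=270°
t=1 rotate(0, -90) ⇒ config: θ0=180°, θ1=90°, θ2=270°
t=2 rotate(0, -90) ⇒ config: θ0=90°, θ1=90°, θ2=270°
uniquely the one of 36 2-step routes that fits.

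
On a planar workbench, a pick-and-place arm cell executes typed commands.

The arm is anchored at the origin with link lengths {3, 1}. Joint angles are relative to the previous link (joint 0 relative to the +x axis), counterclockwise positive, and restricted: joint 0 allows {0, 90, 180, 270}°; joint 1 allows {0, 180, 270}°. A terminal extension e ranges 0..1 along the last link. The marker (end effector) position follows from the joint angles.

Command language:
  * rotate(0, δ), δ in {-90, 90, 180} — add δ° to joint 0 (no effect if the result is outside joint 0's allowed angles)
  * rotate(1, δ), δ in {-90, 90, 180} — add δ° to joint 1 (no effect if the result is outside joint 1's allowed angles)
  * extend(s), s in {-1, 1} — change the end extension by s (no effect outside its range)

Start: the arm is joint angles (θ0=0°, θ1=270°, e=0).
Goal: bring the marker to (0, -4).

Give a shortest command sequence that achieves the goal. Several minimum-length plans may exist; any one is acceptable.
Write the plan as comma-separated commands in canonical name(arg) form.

t0: joint angles (θ0=0°, θ1=270°, e=0)
[1] after rotate(1, 90): joint angles (θ0=0°, θ1=0°, e=0)
[2] after rotate(0, -90): joint angles (θ0=270°, θ1=0°, e=0)
minimal: 2 command(s), checked below 2.

rotate(1, 90), rotate(0, -90)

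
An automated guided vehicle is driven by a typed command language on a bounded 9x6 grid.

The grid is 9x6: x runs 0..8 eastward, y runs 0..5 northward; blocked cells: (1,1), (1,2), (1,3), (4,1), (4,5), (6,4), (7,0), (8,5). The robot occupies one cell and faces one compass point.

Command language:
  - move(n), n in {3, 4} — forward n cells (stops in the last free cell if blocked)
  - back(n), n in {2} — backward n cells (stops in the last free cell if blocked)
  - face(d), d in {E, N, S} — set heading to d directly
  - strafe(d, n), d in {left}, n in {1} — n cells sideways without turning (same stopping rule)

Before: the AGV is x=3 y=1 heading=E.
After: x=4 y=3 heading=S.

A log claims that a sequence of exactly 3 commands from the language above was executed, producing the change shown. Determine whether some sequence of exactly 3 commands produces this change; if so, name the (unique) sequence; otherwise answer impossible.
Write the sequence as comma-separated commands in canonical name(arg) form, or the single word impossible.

key: position moved to (4,3) AND the heading swung to S — translation plus rotation needed
t0: x=3 y=1 heading=E
1. face(S) → x=3 y=1 heading=S
2. back(2) → x=3 y=3 heading=S
3. strafe(left, 1) → x=4 y=3 heading=S
all 343 alternatives checked — unique.

face(S), back(2), strafe(left, 1)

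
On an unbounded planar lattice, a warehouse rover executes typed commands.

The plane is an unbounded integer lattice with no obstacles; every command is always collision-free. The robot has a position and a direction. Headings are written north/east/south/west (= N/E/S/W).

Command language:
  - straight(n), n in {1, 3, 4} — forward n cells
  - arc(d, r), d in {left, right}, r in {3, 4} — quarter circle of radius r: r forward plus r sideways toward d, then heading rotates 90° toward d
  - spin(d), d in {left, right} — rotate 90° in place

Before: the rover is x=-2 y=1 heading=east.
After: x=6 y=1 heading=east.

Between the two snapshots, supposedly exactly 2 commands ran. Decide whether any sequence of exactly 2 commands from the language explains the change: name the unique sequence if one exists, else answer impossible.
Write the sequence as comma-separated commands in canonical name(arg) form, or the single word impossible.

key: still facing E at the end — nothing in the sequence rotates
from: x=-2 y=1 heading=east
t=1 straight(4) ⇒ x=2 y=1 heading=east
t=2 straight(4) ⇒ x=6 y=1 heading=east
all 81 alternatives checked — unique.

straight(4), straight(4)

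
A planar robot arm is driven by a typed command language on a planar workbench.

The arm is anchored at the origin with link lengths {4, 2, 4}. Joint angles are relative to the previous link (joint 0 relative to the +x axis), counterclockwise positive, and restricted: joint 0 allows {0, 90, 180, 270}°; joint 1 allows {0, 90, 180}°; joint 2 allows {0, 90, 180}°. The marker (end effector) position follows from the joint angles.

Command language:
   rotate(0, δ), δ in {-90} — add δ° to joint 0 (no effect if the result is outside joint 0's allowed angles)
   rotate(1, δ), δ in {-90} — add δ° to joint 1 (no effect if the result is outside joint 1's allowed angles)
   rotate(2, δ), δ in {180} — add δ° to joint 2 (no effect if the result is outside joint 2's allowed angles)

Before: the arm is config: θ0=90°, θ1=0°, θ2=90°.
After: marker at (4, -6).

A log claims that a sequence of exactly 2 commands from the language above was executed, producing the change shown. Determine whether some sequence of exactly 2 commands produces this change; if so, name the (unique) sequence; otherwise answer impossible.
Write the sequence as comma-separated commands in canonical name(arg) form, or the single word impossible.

rotate(0, -90), rotate(0, -90)

start: config: θ0=90°, θ1=0°, θ2=90°
1. rotate(0, -90) → config: θ0=0°, θ1=0°, θ2=90°
2. rotate(0, -90) → config: θ0=270°, θ1=0°, θ2=90°
no rival 2-sequence matches.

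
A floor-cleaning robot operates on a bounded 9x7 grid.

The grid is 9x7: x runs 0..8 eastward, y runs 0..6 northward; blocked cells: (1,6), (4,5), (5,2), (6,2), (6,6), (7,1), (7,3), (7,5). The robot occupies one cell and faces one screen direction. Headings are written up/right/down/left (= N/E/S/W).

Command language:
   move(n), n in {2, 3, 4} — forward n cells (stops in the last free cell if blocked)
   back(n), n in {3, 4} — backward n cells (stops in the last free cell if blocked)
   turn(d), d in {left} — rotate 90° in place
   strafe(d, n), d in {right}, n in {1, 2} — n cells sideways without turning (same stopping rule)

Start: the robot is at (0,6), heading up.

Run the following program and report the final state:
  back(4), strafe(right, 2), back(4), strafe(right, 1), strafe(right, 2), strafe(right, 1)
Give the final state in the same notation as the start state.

begin: at (0,6), heading up
t=1 back(4) ⇒ at (0,2), heading up
t=2 strafe(right, 2) ⇒ at (2,2), heading up
t=3 back(4) ⇒ at (2,0), heading up
t=4 strafe(right, 1) ⇒ at (3,0), heading up
t=5 strafe(right, 2) ⇒ at (5,0), heading up
t=6 strafe(right, 1) ⇒ at (6,0), heading up

at (6,0), heading up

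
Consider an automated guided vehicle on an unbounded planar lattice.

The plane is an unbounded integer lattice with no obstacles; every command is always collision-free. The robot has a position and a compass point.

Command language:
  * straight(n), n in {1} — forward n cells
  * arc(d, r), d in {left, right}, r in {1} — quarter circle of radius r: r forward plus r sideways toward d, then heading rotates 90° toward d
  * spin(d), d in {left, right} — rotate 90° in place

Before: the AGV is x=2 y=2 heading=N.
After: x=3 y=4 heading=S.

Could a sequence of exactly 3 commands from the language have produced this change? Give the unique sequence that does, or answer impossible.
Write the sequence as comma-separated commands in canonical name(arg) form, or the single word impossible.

key: order matters: swapping straight(1) and spin(right) lands elsewhere
from: x=2 y=2 heading=N
t=1 straight(1) ⇒ x=2 y=3 heading=N
t=2 arc(right, 1) ⇒ x=3 y=4 heading=E
t=3 spin(right) ⇒ x=3 y=4 heading=S
no other 3-command option fits: unique.

straight(1), arc(right, 1), spin(right)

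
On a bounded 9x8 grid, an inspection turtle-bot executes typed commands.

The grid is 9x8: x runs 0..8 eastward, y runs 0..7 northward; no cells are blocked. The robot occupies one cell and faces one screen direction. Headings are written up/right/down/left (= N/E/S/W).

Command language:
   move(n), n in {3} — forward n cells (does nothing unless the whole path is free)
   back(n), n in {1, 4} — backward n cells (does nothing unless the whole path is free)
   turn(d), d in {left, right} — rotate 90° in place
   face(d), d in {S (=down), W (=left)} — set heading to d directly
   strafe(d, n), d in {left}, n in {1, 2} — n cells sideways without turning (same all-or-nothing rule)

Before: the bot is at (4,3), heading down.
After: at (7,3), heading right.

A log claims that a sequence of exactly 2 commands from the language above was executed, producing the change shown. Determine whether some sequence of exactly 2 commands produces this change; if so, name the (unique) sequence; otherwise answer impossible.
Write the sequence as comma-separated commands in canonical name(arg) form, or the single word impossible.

key: order matters: swapping turn(left) and move(3) lands elsewhere
begin: at (4,3), heading down
[1] after turn(left): at (4,3), heading right
[2] after move(3): at (7,3), heading right
uniquely the one of 81 2-step routes that fits.

turn(left), move(3)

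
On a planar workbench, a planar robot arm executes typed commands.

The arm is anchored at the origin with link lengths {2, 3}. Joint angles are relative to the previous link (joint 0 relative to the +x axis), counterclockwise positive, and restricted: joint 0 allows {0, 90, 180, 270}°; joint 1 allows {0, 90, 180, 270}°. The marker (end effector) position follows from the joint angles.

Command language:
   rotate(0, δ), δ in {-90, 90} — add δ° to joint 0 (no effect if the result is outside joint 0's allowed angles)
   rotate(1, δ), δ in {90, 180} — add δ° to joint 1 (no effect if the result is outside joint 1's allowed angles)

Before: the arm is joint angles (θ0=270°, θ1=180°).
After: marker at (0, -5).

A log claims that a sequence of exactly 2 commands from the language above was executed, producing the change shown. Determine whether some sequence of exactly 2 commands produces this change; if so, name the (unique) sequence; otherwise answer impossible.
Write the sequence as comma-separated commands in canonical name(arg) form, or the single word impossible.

initial: joint angles (θ0=270°, θ1=180°)
step 1 (rotate(1, 90)): joint angles (θ0=270°, θ1=270°)
step 2 (rotate(1, 90)): joint angles (θ0=270°, θ1=0°)
all 16 alternatives checked — unique.

rotate(1, 90), rotate(1, 90)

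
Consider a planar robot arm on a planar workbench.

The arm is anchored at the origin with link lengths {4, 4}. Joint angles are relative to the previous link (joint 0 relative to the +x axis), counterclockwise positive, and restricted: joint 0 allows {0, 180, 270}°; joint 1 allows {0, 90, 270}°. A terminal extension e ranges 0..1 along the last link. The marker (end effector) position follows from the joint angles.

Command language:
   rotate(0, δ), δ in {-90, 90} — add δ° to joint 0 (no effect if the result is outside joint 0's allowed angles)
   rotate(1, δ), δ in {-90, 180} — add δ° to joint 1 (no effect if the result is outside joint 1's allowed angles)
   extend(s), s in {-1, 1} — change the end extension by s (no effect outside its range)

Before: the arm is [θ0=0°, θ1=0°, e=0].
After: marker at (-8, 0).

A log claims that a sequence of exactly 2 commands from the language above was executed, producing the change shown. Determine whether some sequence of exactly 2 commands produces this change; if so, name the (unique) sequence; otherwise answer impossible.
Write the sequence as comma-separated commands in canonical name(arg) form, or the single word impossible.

rotate(0, -90), rotate(0, -90)

begin: [θ0=0°, θ1=0°, e=0]
t=1 rotate(0, -90) ⇒ [θ0=270°, θ1=0°, e=0]
t=2 rotate(0, -90) ⇒ [θ0=180°, θ1=0°, e=0]
all 36 alternatives checked — unique.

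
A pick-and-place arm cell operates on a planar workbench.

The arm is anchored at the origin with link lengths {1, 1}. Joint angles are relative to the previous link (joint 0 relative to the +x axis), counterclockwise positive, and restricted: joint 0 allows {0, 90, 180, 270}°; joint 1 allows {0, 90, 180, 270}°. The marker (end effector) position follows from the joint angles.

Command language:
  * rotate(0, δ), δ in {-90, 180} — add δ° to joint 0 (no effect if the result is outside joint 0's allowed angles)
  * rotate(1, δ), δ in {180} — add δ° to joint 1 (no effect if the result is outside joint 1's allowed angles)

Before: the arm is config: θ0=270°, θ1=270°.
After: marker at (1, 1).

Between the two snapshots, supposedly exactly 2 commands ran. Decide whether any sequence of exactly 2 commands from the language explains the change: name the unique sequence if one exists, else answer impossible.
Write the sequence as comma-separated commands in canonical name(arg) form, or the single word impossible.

initial: config: θ0=270°, θ1=270°
t=1 rotate(0, -90) ⇒ config: θ0=180°, θ1=270°
t=2 rotate(0, -90) ⇒ config: θ0=90°, θ1=270°
uniquely the one of 9 2-step routes that fits.

rotate(0, -90), rotate(0, -90)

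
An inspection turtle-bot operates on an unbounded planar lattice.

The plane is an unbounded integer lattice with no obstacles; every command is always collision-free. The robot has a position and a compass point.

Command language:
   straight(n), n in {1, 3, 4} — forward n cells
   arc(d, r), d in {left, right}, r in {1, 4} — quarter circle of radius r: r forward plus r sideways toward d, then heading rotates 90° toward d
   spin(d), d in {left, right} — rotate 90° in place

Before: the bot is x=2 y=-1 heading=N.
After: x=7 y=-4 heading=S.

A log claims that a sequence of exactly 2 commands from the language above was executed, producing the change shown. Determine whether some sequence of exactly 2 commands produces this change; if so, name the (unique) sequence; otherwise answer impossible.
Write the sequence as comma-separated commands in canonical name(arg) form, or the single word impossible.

arc(right, 1), arc(right, 4)

key: order matters: swapping arc(right, 1) and arc(right, 4) lands elsewhere
from: x=2 y=-1 heading=N
step 1 (arc(right, 1)): x=3 y=0 heading=E
step 2 (arc(right, 4)): x=7 y=-4 heading=S
uniquely the one of 81 2-step routes that fits.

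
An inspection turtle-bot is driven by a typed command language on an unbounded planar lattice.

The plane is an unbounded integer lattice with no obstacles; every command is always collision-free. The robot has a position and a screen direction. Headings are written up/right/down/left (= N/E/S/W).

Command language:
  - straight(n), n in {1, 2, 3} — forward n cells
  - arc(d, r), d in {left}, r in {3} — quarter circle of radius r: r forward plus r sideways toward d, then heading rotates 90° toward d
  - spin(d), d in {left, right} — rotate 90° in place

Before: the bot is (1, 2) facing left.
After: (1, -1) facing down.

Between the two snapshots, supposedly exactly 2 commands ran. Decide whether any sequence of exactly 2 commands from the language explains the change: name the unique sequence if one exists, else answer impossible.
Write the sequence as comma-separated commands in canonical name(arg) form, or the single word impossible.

spin(left), straight(3)

key: running straight(3) before spin(left) would end elsewhere — order is forced
initial: (1, 2) facing left
1. spin(left) → (1, 2) facing down
2. straight(3) → (1, -1) facing down
no other 2-command option fits: unique.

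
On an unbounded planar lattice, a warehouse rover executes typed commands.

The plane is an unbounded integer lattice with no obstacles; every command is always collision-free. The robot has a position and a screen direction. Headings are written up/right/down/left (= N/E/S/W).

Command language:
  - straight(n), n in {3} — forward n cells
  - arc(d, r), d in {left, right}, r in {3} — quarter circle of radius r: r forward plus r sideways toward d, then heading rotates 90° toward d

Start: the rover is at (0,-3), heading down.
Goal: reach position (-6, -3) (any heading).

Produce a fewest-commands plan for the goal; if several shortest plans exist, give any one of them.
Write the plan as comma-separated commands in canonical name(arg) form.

arc(right, 3), arc(right, 3)

initial: at (0,-3), heading down
1. arc(right, 3) → at (-3,-6), heading left
2. arc(right, 3) → at (-6,-3), heading up
minimal: 2 command(s), checked below 2.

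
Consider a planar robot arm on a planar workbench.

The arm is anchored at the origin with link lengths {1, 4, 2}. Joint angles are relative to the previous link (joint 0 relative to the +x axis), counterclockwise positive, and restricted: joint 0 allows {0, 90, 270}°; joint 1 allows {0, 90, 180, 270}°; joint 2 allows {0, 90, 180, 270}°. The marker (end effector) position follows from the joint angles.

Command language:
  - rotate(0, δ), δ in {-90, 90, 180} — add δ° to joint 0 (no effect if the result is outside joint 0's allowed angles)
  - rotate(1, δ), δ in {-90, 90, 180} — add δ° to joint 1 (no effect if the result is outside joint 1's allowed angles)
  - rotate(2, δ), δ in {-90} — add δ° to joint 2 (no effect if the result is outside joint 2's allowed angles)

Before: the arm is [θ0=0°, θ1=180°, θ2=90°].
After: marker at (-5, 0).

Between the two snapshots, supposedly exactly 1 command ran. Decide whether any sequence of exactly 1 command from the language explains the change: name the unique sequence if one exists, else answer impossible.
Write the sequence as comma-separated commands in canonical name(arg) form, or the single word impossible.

from: [θ0=0°, θ1=180°, θ2=90°]
1. rotate(2, -90) → [θ0=0°, θ1=180°, θ2=0°]
uniquely the one of 7 1-step routes that fits.

rotate(2, -90)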